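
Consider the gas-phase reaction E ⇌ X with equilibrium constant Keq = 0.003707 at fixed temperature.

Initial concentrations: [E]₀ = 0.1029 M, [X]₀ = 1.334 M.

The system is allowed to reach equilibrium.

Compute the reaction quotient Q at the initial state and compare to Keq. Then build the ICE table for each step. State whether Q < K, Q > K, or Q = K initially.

Q₀ = 12.96 vs Keq = 0.003707 ⇒ Q>K, reverse
Step 1:
                  E         X
  Initial    0.1029     1.334
  Change      1.329    -1.329
  Equil       1.432  0.005307
  solve Keq expr → x = -1.329; check Q = 0.003707

Q₀ = 12.96; Q > K (proceeds reverse)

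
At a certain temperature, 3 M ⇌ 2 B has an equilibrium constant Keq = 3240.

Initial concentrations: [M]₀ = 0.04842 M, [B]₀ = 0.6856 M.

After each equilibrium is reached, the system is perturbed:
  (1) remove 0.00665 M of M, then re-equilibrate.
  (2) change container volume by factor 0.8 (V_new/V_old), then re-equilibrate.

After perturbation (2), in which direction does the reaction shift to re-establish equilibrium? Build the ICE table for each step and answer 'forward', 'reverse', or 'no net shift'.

Direction: forward

Q₀ = 4141 vs Keq = 3240 ⇒ Q>K, reverse
Step 1:
                    M           B
  init        0.04842      0.6856
  Δ          0.003989   -0.002659
  eq          0.05241      0.6829
  solve Keq expr → x = -0.00133; check Q = 3240
Then remove 0.00665 M of M.
Step 2:
                    M           B
  init        0.04576      0.6829
  Δ           0.00643   -0.004287
  eq          0.05219      0.6787
  solve Keq expr → x = -0.002143; check Q = 3240
Then change container volume by factor 0.8 (V_new/V_old).
Step 3:
                    M           B
  init        0.06524      0.8483
  Δ         -0.004533    0.003022
  eq           0.0607      0.8513
  solve Keq expr → x = 0.001511; check Q = 3240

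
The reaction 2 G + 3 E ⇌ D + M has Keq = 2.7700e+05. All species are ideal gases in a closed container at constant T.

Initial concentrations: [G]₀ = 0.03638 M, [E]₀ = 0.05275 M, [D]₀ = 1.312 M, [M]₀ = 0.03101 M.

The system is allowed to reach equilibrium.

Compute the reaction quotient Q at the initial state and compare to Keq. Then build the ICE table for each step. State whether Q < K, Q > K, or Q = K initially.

Q₀ = 2.0943e+05; Q < K (proceeds forward)

Q₀ = 2.0943e+05 vs Keq = 2.7700e+05 ⇒ Q<K, forward
Step 1:
                  G         E         D         M
  init      0.03638   0.05275     1.312   0.03101
  Δ       -0.001746 -0.002619 8.7316e-04 8.7316e-04
  eq        0.03463   0.05013     1.313   0.03188
  solve Keq expr → x = 8.7316e-04; check Q = 2.7700e+05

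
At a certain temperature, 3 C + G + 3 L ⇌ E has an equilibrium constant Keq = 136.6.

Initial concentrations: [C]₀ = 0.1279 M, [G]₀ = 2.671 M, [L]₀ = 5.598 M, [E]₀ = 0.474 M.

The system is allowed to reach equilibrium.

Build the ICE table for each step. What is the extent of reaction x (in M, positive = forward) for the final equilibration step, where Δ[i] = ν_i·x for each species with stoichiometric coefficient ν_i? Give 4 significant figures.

Q₀ = 0.4835 vs Keq = 136.6 ⇒ Q<K, forward
Step 1:
                    C           G           L           E
  init         0.1279       2.671       5.598       0.474
  Δ           -0.1074    -0.03582     -0.1074     0.03582
  eq          0.02045       2.635       5.491      0.5098
  solve Keq expr → x = 0.03582; check Q = 136.6

x = 0.03582 M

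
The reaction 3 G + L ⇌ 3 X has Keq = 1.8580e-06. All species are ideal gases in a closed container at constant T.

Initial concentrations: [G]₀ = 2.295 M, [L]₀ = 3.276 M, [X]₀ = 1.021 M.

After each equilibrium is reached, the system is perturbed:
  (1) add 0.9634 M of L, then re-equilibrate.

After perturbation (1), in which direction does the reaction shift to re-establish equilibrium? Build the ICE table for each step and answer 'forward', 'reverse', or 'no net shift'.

Direction: forward

Q₀ = 0.02688 vs Keq = 1.8580e-06 ⇒ Q>K, reverse
Step 1:
                  G         L         X
  I           2.295     3.276     1.021
  C          0.9597    0.3199   -0.9597
  E           3.255     3.596    0.0613
  solve Keq expr → x = -0.3199; check Q = 1.8580e-06
Then add 0.9634 M of L.
Step 2:
                  G         L         X
  I           3.255     4.559    0.0613
  C       -0.004939 -0.001646  0.004939
  E            3.25     4.558   0.06624
  solve Keq expr → x = 0.001646; check Q = 1.8580e-06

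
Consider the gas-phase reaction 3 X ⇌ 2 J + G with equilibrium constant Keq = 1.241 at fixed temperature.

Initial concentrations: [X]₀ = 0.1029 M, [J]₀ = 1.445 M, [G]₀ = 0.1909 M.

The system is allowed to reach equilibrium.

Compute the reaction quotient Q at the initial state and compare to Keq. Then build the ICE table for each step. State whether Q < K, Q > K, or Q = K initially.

Q₀ = 365.8; Q > K (proceeds reverse)

Q₀ = 365.8 vs Keq = 1.241 ⇒ Q>K, reverse
Step 1:
                  X         J         G
  I          0.1029     1.445    0.1909
  C          0.3454   -0.2303   -0.1151
  E          0.4483     1.215   0.07577
  solve Keq expr → x = -0.1151; check Q = 1.241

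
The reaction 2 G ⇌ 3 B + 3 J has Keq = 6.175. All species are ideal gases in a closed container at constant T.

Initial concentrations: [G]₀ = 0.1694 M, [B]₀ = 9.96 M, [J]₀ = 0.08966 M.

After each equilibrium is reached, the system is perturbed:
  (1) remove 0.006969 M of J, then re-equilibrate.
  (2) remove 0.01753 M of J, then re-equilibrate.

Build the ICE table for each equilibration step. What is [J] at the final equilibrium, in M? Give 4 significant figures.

Q₀ = 24.82 vs Keq = 6.175 ⇒ Q>K, reverse
Step 1:
                  G         B         J
  Initial    0.1694      9.96   0.08966
  Change    0.01926  -0.02889  -0.02889
  Equil      0.1887     9.931   0.06077
  solve Keq expr → x = -0.009631; check Q = 6.175
Then remove 0.006969 M of J.
Step 2:
                  G         B         J
  Initial    0.1887     9.931    0.0538
  Change  -0.004041  0.006062  0.006062
  Equil      0.1846     9.937   0.05986
  solve Keq expr → x = 0.002021; check Q = 6.175
Then remove 0.01753 M of J.
Step 3:
                  G         B         J
  Initial    0.1846     9.937   0.04233
  Change   -0.01015   0.01523   0.01523
  Equil      0.1745     9.952   0.05756
  solve Keq expr → x = 0.005076; check Q = 6.175

[J]_eq = 0.05756 M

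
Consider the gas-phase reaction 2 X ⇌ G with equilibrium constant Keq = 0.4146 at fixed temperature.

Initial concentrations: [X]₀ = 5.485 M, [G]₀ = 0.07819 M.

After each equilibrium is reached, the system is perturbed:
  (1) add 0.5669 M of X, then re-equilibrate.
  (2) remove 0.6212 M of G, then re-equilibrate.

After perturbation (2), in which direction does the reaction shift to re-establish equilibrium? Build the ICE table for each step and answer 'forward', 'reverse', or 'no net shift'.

Q₀ = 0.002599 vs Keq = 0.4146 ⇒ Q<K, forward
Step 1:
                   X          G
  Initial      5.485    0.07819
  Change      -3.411      1.705
  Equil        2.074      1.784
  solve Keq expr → x = 1.705; check Q = 0.4146
Then add 0.5669 M of X.
Step 2:
                   X          G
  Initial      2.641      1.784
  Change     -0.4421     0.2211
  Equil        2.199      2.005
  solve Keq expr → x = 0.2211; check Q = 0.4146
Then remove 0.6212 M of G.
Step 3:
                   X          G
  Initial      2.199      1.383
  Change     -0.2815     0.1408
  Equil        1.917      1.524
  solve Keq expr → x = 0.1408; check Q = 0.4146

Direction: forward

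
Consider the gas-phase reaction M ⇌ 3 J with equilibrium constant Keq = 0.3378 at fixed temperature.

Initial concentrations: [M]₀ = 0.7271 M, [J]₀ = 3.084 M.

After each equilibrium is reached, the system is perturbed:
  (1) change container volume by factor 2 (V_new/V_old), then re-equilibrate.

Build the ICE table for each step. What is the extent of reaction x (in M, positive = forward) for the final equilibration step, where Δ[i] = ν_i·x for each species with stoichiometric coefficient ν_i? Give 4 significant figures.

x = 0.07097 M

Q₀ = 40.34 vs Keq = 0.3378 ⇒ Q>K, reverse
Step 1:
                  M         J
  I          0.7271     3.084
  C          0.7629    -2.289
  E            1.49    0.7954
  solve Keq expr → x = -0.7629; check Q = 0.3378
Then change container volume by factor 2 (V_new/V_old).
Step 2:
                  M         J
  I           0.745    0.3977
  C        -0.07097    0.2129
  E           0.674    0.6106
  solve Keq expr → x = 0.07097; check Q = 0.3378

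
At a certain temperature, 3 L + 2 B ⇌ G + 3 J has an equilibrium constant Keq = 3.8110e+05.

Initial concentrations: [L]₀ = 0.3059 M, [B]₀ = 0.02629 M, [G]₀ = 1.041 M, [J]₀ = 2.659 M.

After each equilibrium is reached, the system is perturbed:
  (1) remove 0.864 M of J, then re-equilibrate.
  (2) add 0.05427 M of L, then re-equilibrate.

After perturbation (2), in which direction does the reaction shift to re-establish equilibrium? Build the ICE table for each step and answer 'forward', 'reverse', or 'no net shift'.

Direction: forward

Q₀ = 9.8920e+05 vs Keq = 3.8110e+05 ⇒ Q>K, reverse
Step 1:
                    L           B           G           J
  init         0.3059     0.02629       1.041       2.659
  Δ           0.01809     0.01206    -0.00603    -0.01809
  eq            0.324     0.03835       1.035       2.641
  solve Keq expr → x = -0.00603; check Q = 3.8110e+05
Then remove 0.864 M of J.
Step 2:
                    L           B           G           J
  init          0.324     0.03835       1.035       1.777
  Δ          -0.02156    -0.01437    0.007185     0.02156
  eq           0.3024     0.02398       1.042       1.798
  solve Keq expr → x = 0.007185; check Q = 3.8110e+05
Then add 0.05427 M of L.
Step 3:
                    L           B           G           J
  init         0.3567     0.02398       1.042       1.798
  Δ         -0.006861   -0.004574    0.002287    0.006861
  eq           0.3498     0.01941       1.044       1.805
  solve Keq expr → x = 0.002287; check Q = 3.8110e+05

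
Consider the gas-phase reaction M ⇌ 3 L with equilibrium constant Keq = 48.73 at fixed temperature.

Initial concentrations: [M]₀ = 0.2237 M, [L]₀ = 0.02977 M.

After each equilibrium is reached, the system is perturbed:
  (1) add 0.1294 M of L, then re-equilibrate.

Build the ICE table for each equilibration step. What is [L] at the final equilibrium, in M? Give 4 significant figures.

[L]_eq = 0.7989 M

Q₀ = 1.1794e-04 vs Keq = 48.73 ⇒ Q<K, forward
Step 1:
                   M          L
  Initial     0.2237    0.02977
  Change     -0.2172     0.6516
  Equil     0.006492     0.6814
  solve Keq expr → x = 0.2172; check Q = 48.73
Then add 0.1294 M of L.
Step 2:
                   M          L
  Initial   0.006492     0.8108
  Change    0.003971   -0.01191
  Equil      0.01046     0.7989
  solve Keq expr → x = -0.003971; check Q = 48.73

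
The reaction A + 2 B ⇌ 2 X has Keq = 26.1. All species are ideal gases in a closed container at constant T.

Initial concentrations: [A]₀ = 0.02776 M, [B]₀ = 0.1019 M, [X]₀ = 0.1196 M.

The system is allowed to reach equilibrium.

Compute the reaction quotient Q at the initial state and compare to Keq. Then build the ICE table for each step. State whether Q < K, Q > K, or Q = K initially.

Q₀ = 49.62 vs Keq = 26.1 ⇒ Q>K, reverse
Step 1:
                  A         B         X
  Initial   0.02776    0.1019    0.1196
  Change   0.006125   0.01225  -0.01225
  Equil     0.03389    0.1142    0.1073
  solve Keq expr → x = -0.006125; check Q = 26.1

Q₀ = 49.62; Q > K (proceeds reverse)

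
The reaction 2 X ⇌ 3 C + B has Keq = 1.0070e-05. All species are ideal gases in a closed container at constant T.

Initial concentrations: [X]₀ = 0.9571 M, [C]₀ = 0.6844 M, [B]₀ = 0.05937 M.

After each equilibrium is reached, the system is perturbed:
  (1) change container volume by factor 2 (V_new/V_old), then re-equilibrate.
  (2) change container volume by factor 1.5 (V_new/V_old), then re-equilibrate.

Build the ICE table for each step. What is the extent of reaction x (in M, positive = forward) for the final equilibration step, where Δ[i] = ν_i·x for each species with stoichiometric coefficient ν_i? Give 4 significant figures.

x = 1.4604e-04 M

Q₀ = 0.02078 vs Keq = 1.0070e-05 ⇒ Q>K, reverse
Step 1:
                  X         C         B
  I          0.9571    0.6844   0.05937
  C          0.1186   -0.1778  -0.05928
  E           1.076    0.5066 8.9638e-05
  solve Keq expr → x = -0.05928; check Q = 1.0070e-05
Then change container volume by factor 2 (V_new/V_old).
Step 2:
                  X         C         B
  I          0.5378    0.2533 4.4819e-05
  C       -2.6686e-04 4.0030e-04 1.3343e-04
  E          0.5376    0.2537 1.7825e-04
  solve Keq expr → x = 1.3343e-04; check Q = 1.0070e-05
Then change container volume by factor 1.5 (V_new/V_old).
Step 3:
                  X         C         B
  I          0.3584    0.1691 1.1883e-04
  C       -2.9209e-04 4.3813e-04 1.4604e-04
  E          0.3581    0.1696 2.6488e-04
  solve Keq expr → x = 1.4604e-04; check Q = 1.0070e-05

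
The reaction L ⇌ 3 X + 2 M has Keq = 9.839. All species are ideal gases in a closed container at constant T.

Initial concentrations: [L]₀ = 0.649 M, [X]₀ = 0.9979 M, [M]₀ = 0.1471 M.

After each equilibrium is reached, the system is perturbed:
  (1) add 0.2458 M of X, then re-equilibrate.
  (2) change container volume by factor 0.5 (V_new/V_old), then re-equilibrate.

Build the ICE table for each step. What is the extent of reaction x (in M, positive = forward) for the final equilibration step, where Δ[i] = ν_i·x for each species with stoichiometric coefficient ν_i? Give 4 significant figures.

x = -0.3533 M

Q₀ = 0.03313 vs Keq = 9.839 ⇒ Q<K, forward
Step 1:
                   L          X          M
  init         0.649     0.9979     0.1471
  Δ          -0.2919     0.8757     0.5838
  eq          0.3571      1.874     0.7309
  solve Keq expr → x = 0.2919; check Q = 9.839
Then add 0.2458 M of X.
Step 2:
                   L          X          M
  init        0.3571      2.119     0.7309
  Δ          0.02905   -0.08715    -0.0581
  eq          0.3861      2.032     0.6728
  solve Keq expr → x = -0.02905; check Q = 9.839
Then change container volume by factor 0.5 (V_new/V_old).
Step 3:
                   L          X          M
  init        0.7723      4.065      1.346
  Δ           0.3533      -1.06    -0.7066
  eq           1.126      3.005      0.639
  solve Keq expr → x = -0.3533; check Q = 9.839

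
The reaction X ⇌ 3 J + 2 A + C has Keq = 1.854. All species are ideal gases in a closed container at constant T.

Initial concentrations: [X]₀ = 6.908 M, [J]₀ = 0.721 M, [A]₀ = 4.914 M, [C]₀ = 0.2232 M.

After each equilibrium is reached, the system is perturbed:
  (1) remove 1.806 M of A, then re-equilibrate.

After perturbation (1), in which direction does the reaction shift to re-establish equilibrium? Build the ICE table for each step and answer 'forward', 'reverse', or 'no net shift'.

Q₀ = 0.2924 vs Keq = 1.854 ⇒ Q<K, forward
Step 1:
                   X          J          A          C
  Initial      6.908      0.721      4.914     0.2232
  Change     -0.1274     0.3821     0.2547     0.1274
  Equil        6.781      1.103      5.169     0.3506
  solve Keq expr → x = 0.1274; check Q = 1.854
Then remove 1.806 M of A.
Step 2:
                   X          J          A          C
  Initial      6.781      1.103      3.363     0.3506
  Change    -0.07602     0.2281      0.152    0.07602
  Equil        6.705      1.331      3.515     0.4266
  solve Keq expr → x = 0.07602; check Q = 1.854

Direction: forward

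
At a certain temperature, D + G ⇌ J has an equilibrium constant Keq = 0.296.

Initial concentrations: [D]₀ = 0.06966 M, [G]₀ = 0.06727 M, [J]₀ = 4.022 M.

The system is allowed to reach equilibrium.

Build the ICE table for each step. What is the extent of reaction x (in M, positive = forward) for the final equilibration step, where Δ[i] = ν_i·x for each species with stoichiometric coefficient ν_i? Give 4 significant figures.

x = -2.326 M

Q₀ = 858.3 vs Keq = 0.296 ⇒ Q>K, reverse
Step 1:
                    D           G           J
  Initial     0.06966     0.06727       4.022
  Change        2.326       2.326      -2.326
  Equil         2.395       2.393       1.696
  solve Keq expr → x = -2.326; check Q = 0.296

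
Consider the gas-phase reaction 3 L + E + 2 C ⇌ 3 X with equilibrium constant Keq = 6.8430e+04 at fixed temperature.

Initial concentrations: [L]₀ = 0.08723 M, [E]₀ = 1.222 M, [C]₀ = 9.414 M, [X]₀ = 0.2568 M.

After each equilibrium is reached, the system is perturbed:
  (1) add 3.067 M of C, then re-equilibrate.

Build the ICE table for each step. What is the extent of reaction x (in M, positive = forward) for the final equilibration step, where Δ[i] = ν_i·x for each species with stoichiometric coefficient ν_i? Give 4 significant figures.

x = 1.0152e-04 M

Q₀ = 0.2356 vs Keq = 6.8430e+04 ⇒ Q<K, forward
Step 1:
                   L          E          C          X
  Initial    0.08723      1.222      9.414     0.2568
  Change    -0.08545   -0.02848   -0.05697    0.08545
  Equil     0.001776      1.194      9.357     0.3423
  solve Keq expr → x = 0.02848; check Q = 6.8430e+04
Then add 3.067 M of C.
Step 2:
                   L          E          C          X
  Initial   0.001776      1.194      12.42     0.3423
  Change  -3.0457e-04 -1.0152e-04 -2.0305e-04 3.0457e-04
  Equil     0.001472      1.193      12.42     0.3426
  solve Keq expr → x = 1.0152e-04; check Q = 6.8430e+04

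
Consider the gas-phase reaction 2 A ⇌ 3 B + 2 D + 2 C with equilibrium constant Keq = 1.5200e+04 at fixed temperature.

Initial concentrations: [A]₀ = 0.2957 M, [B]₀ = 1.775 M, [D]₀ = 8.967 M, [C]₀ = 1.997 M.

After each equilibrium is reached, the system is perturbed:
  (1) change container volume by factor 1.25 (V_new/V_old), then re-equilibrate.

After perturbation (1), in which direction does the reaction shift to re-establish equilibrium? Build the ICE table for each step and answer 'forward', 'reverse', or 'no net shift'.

Q₀ = 2.0509e+04 vs Keq = 1.5200e+04 ⇒ Q>K, reverse
Step 1:
                   A          B          D          C
  I           0.2957      1.775      8.967      1.997
  C          0.02923   -0.04384   -0.02923   -0.02923
  E           0.3249      1.731      8.938      1.968
  solve Keq expr → x = -0.01461; check Q = 1.5200e+04
Then change container volume by factor 1.25 (V_new/V_old).
Step 2:
                   A          B          D          C
  I           0.2599      1.385       7.15      1.574
  C          -0.0806     0.1209     0.0806     0.0806
  E           0.1793      1.506      7.231      1.655
  solve Keq expr → x = 0.0403; check Q = 1.5200e+04

Direction: forward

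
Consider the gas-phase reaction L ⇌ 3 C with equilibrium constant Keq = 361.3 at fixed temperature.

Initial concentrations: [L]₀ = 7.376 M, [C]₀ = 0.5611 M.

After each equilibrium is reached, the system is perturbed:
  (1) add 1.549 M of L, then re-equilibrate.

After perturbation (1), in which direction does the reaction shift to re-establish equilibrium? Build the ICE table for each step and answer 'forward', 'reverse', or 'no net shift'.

Q₀ = 0.02395 vs Keq = 361.3 ⇒ Q<K, forward
Step 1:
                   L          C
  init         7.376     0.5611
  Δ           -3.532       10.6
  eq           3.844      11.16
  solve Keq expr → x = 3.532; check Q = 361.3
Then add 1.549 M of L.
Step 2:
                   L          C
  init         5.393      11.16
  Δ          -0.3518      1.055
  eq           5.041      12.21
  solve Keq expr → x = 0.3518; check Q = 361.3

Direction: forward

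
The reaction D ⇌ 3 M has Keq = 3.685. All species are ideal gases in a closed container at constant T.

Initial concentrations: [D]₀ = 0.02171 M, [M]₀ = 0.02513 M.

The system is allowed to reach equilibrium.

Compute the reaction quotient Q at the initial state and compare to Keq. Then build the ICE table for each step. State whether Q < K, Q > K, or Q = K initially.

Q₀ = 7.3100e-04; Q < K (proceeds forward)

Q₀ = 7.3100e-04 vs Keq = 3.685 ⇒ Q<K, forward
Step 1:
                  D         M
  I         0.02171   0.02513
  C        -0.02151   0.06454
  E       1.9568e-04   0.08967
  solve Keq expr → x = 0.02151; check Q = 3.685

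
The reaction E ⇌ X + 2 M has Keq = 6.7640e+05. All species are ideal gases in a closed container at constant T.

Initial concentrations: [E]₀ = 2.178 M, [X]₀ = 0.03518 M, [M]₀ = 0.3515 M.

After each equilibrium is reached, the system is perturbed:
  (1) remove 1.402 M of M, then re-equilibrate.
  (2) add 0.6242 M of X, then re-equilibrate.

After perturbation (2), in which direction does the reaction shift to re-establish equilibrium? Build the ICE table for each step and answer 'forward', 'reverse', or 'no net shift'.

Q₀ = 0.001996 vs Keq = 6.7640e+05 ⇒ Q<K, forward
Step 1:
                  E         X         M
  Initial     2.178   0.03518    0.3515
  Change     -2.178     2.178     4.356
  Equil   7.2502e-05     2.213     4.707
  solve Keq expr → x = 2.178; check Q = 6.7640e+05
Then remove 1.402 M of M.
Step 2:
                  E         X         M
  Initial 7.2502e-05     2.213     3.305
  Change  -3.6754e-05 3.6754e-05 7.3507e-05
  Equil   3.5749e-05     2.213     3.305
  solve Keq expr → x = 3.6754e-05; check Q = 6.7640e+05
Then add 0.6242 M of X.
Step 3:
                  E         X         M
  Initial 3.5749e-05     2.837     3.305
  Change  1.0082e-05 -1.0082e-05 -2.0164e-05
  Equil   4.5831e-05     2.837     3.305
  solve Keq expr → x = -1.0082e-05; check Q = 6.7640e+05

Direction: reverse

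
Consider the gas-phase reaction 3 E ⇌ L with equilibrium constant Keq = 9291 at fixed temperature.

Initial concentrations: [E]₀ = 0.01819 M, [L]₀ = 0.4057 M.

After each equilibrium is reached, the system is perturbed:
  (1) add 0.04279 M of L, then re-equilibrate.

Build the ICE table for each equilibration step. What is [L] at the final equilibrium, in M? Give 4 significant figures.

Q₀ = 6.7407e+04 vs Keq = 9291 ⇒ Q>K, reverse
Step 1:
                  E         L
  init      0.01819    0.4057
  Δ         0.01686  -0.00562
  eq        0.03505    0.4001
  solve Keq expr → x = -0.00562; check Q = 9291
Then add 0.04279 M of L.
Step 2:
                  E         L
  init      0.03505    0.4429
  Δ        0.001197 -3.9888e-04
  eq        0.03625    0.4425
  solve Keq expr → x = -3.9888e-04; check Q = 9291

[L]_eq = 0.4425 M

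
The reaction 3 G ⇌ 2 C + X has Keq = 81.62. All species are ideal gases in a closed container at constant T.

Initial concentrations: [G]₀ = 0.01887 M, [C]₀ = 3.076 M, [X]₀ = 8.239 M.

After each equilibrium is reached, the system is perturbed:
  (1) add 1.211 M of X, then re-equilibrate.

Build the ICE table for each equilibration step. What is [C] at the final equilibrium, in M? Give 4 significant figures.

[C]_eq = 2.497 M

Q₀ = 1.1602e+07 vs Keq = 81.62 ⇒ Q>K, reverse
Step 1:
                  G         C         X
  Initial   0.01887     3.076     8.239
  Change     0.8336   -0.5557   -0.2779
  Equil      0.8525      2.52     7.961
  solve Keq expr → x = -0.2779; check Q = 81.62
Then add 1.211 M of X.
Step 2:
                  G         C         X
  Initial    0.8525      2.52     9.172
  Change    0.03526   -0.0235  -0.01175
  Equil      0.8877     2.497      9.16
  solve Keq expr → x = -0.01175; check Q = 81.62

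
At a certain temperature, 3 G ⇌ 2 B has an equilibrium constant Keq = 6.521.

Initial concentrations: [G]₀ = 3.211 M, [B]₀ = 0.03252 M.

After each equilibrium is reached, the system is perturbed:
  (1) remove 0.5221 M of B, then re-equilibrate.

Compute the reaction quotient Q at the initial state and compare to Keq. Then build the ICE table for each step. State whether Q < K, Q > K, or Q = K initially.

Q₀ = 3.1943e-05; Q < K (proceeds forward)

Q₀ = 3.1943e-05 vs Keq = 6.521 ⇒ Q<K, forward
Step 1:
                  G         B
  init        3.211   0.03252
  Δ          -2.457     1.638
  eq         0.7537     1.671
  solve Keq expr → x = 0.8191; check Q = 6.521
Then remove 0.5221 M of B.
Step 2:
                  G         B
  init       0.7537     1.149
  Δ         -0.1361   0.09071
  eq         0.6176     1.239
  solve Keq expr → x = 0.04536; check Q = 6.521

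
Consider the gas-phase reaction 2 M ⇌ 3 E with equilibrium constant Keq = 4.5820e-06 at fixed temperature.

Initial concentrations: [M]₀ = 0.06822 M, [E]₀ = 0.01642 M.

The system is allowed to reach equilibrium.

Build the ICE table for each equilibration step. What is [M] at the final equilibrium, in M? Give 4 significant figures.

[M]_eq = 0.07716 M

Q₀ = 9.5125e-04 vs Keq = 4.5820e-06 ⇒ Q>K, reverse
Step 1:
                   M          E
  I          0.06822    0.01642
  C          0.00894   -0.01341
  E          0.07716    0.00301
  solve Keq expr → x = -0.00447; check Q = 4.5820e-06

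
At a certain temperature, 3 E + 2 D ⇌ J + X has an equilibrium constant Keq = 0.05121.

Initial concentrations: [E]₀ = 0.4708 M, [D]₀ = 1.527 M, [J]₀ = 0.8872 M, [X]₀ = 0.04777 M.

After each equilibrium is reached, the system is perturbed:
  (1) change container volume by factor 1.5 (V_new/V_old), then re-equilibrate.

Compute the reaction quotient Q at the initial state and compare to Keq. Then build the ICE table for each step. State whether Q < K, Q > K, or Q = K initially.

Q₀ = 0.1742; Q > K (proceeds reverse)

Q₀ = 0.1742 vs Keq = 0.05121 ⇒ Q>K, reverse
Step 1:
                   E          D          J          X
  init        0.4708      1.527     0.8872    0.04777
  Δ          0.07248    0.04832   -0.02416   -0.02416
  eq          0.5433      1.575      0.863    0.02361
  solve Keq expr → x = -0.02416; check Q = 0.05121
Then change container volume by factor 1.5 (V_new/V_old).
Step 2:
                   E          D          J          X
  init        0.3622       1.05     0.5754    0.01574
  Δ          0.02868    0.01912  -0.009561  -0.009561
  eq          0.3909      1.069     0.5658    0.00618
  solve Keq expr → x = -0.009561; check Q = 0.05121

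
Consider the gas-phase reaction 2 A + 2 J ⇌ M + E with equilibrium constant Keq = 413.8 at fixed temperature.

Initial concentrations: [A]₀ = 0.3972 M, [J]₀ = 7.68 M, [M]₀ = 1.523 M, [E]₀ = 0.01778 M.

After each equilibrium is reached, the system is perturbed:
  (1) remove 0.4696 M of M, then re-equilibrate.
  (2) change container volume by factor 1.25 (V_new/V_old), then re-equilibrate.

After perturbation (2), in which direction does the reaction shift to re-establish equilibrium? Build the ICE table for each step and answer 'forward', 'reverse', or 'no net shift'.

Direction: reverse

Q₀ = 0.00291 vs Keq = 413.8 ⇒ Q<K, forward
Step 1:
                  A         J         M         E
  Initial    0.3972      7.68     1.523   0.01778
  Change    -0.3931   -0.3931    0.1966    0.1966
  Equil    0.004096     7.287      1.72    0.2143
  solve Keq expr → x = 0.1966; check Q = 413.8
Then remove 0.4696 M of M.
Step 2:
                  A         J         M         E
  Initial  0.004096     7.287      1.25    0.2143
  Change  -6.0058e-04 -6.0058e-04 3.0029e-04 3.0029e-04
  Equil    0.003495     7.286      1.25    0.2146
  solve Keq expr → x = 3.0029e-04; check Q = 413.8
Then change container volume by factor 1.25 (V_new/V_old).
Step 3:
                  A         J         M         E
  Initial  0.002796     5.829         1    0.1717
  Change  6.9444e-04 6.9444e-04 -3.4722e-04 -3.4722e-04
  Equil     0.00349      5.83    0.9999    0.1714
  solve Keq expr → x = -3.4722e-04; check Q = 413.8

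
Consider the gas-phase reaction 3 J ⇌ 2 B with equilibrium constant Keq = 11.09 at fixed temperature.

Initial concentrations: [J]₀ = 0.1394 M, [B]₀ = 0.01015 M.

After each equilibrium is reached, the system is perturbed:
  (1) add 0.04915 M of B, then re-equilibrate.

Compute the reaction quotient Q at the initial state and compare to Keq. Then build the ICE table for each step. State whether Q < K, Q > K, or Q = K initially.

Q₀ = 0.03803; Q < K (proceeds forward)

Q₀ = 0.03803 vs Keq = 11.09 ⇒ Q<K, forward
Step 1:
                  J         B
  Initial    0.1394   0.01015
  Change   -0.07206   0.04804
  Equil     0.06734   0.05819
  solve Keq expr → x = 0.02402; check Q = 11.09
Then add 0.04915 M of B.
Step 2:
                  J         B
  Initial   0.06734    0.1073
  Change    0.02373  -0.01582
  Equil     0.09107   0.09152
  solve Keq expr → x = -0.00791; check Q = 11.09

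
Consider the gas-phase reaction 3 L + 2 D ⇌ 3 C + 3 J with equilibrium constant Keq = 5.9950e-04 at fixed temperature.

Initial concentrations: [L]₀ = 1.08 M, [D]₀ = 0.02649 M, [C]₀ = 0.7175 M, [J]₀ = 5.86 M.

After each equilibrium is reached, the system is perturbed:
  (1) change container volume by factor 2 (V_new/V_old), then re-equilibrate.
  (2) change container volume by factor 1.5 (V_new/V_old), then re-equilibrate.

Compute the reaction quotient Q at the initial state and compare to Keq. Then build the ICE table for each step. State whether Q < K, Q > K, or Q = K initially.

Q₀ = 8.4086e+04 vs Keq = 5.9950e-04 ⇒ Q>K, reverse
Step 1:
                   L          D          C          J
  Initial       1.08    0.02649     0.7175       5.86
  Change      0.6994     0.4662    -0.6994    -0.6994
  Equil        1.779     0.4927    0.01814      5.161
  solve Keq expr → x = -0.2331; check Q = 5.9950e-04
Then change container volume by factor 2 (V_new/V_old).
Step 2:
                   L          D          C          J
  Initial     0.8897     0.2464   0.009068       2.58
  Change   -0.002271  -0.001514   0.002271   0.002271
  Equil       0.8874     0.2449    0.01134      2.583
  solve Keq expr → x = 7.5707e-04; check Q = 5.9950e-04
Then change container volume by factor 1.5 (V_new/V_old).
Step 3:
                   L          D          C          J
  Initial     0.5916     0.1632    0.00756      1.722
  Change   -0.001049 -6.9916e-04   0.001049   0.001049
  Equil       0.5906     0.1625   0.008609      1.723
  solve Keq expr → x = 3.4958e-04; check Q = 5.9950e-04

Q₀ = 8.4086e+04; Q > K (proceeds reverse)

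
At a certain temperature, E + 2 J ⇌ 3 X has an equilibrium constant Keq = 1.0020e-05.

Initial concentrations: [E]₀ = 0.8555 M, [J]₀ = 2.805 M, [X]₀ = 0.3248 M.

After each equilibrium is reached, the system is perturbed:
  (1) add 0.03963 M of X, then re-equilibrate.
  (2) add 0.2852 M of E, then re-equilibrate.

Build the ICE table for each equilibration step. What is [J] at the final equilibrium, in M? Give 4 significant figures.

Q₀ = 0.005091 vs Keq = 1.0020e-05 ⇒ Q>K, reverse
Step 1:
                  E         J         X
  Initial    0.8555     2.805    0.3248
  Change     0.0936    0.1872   -0.2808
  Equil      0.9491     2.992   0.04399
  solve Keq expr → x = -0.0936; check Q = 1.0020e-05
Then add 0.03963 M of X.
Step 2:
                  E         J         X
  Initial    0.9491     2.992   0.08362
  Change    0.01306   0.02611  -0.03917
  Equil      0.9622     3.018   0.04445
  solve Keq expr → x = -0.01306; check Q = 1.0020e-05
Then add 0.2852 M of E.
Step 3:
                  E         J         X
  Initial     1.247     3.018   0.04445
  Change  -0.001324 -0.002648  0.003972
  Equil       1.246     3.016   0.04842
  solve Keq expr → x = 0.001324; check Q = 1.0020e-05

[J]_eq = 3.016 M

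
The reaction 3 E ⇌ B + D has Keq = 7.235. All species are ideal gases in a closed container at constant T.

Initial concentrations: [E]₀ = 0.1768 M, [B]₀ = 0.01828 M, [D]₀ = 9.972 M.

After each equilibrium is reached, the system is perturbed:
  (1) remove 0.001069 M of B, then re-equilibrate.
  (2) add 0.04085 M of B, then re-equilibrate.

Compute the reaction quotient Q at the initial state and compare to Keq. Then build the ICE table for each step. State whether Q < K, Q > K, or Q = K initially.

Q₀ = 32.98 vs Keq = 7.235 ⇒ Q>K, reverse
Step 1:
                  E         B         D
  I          0.1768   0.01828     9.972
  C         0.03433  -0.01144  -0.01144
  E          0.2111  0.006836     9.961
  solve Keq expr → x = -0.01144; check Q = 7.235
Then remove 0.001069 M of B.
Step 2:
                  E         B         D
  I          0.2111  0.005767     9.961
  C       -0.002489 8.2955e-04 8.2955e-04
  E          0.2086  0.006597     9.961
  solve Keq expr → x = 8.2955e-04; check Q = 7.235
Then add 0.04085 M of B.
Step 3:
                  E         B         D
  I          0.2086   0.04745     9.961
  C         0.08628  -0.02876  -0.02876
  E          0.2949   0.01869     9.933
  solve Keq expr → x = -0.02876; check Q = 7.235

Q₀ = 32.98; Q > K (proceeds reverse)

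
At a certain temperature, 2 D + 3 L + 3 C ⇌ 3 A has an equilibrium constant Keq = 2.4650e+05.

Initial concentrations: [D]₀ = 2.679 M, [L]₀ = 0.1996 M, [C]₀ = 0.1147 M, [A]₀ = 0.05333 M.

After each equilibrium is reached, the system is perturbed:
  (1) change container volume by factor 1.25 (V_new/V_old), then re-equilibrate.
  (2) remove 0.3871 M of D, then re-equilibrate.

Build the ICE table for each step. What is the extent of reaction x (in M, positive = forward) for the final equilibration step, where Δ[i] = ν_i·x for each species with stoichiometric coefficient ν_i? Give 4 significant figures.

Q₀ = 1.761 vs Keq = 2.4650e+05 ⇒ Q<K, forward
Step 1:
                    D           L           C           A
  Initial       2.679      0.1996      0.1147     0.05333
  Change     -0.06763     -0.1014     -0.1014      0.1014
  Equil         2.611     0.09816     0.01326      0.1548
  solve Keq expr → x = 0.03381; check Q = 2.4650e+05
Then change container volume by factor 1.25 (V_new/V_old).
Step 2:
                    D           L           C           A
  Initial       2.089     0.07853     0.01061      0.1238
  Change     0.002434    0.003651    0.003651   -0.003651
  Equil         2.092     0.08218     0.01426      0.1202
  solve Keq expr → x = -0.001217; check Q = 2.4650e+05
Then remove 0.3871 M of D.
Step 3:
                    D           L           C           A
  Initial       1.704     0.08218     0.01426      0.1202
  Change     0.001043    0.001564    0.001564   -0.001564
  Equil         1.705     0.08374     0.01582      0.1186
  solve Keq expr → x = -5.2136e-04; check Q = 2.4650e+05

x = -5.2136e-04 M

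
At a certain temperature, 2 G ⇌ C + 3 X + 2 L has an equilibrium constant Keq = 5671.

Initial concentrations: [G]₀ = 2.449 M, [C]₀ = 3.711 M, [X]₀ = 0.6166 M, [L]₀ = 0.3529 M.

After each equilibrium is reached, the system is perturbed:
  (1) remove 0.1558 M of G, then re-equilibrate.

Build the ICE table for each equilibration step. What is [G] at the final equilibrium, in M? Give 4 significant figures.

Q₀ = 0.01806 vs Keq = 5671 ⇒ Q<K, forward
Step 1:
                    G           C           X           L
  Initial       2.449       3.711      0.6166      0.3529
  Change       -1.988      0.9942       2.983       1.988
  Equil        0.4605       4.705       3.599       2.341
  solve Keq expr → x = 0.9942; check Q = 5671
Then remove 0.1558 M of G.
Step 2:
                    G           C           X           L
  Initial      0.3047       4.705       3.599       2.341
  Change       0.1045    -0.05226     -0.1568     -0.1045
  Equil        0.4092       4.653       3.443       2.237
  solve Keq expr → x = -0.05226; check Q = 5671

[G]_eq = 0.4092 M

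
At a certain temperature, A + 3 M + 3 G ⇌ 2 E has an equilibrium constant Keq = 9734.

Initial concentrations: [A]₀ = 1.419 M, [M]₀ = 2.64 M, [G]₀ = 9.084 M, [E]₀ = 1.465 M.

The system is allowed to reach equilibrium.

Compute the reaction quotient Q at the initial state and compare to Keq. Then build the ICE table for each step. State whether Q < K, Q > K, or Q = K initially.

Q₀ = 1.0966e-04 vs Keq = 9734 ⇒ Q<K, forward
Step 1:
                    A           M           G           E
  Initial       1.419        2.64       9.084       1.465
  Change      -0.8736      -2.621      -2.621       1.747
  Equil        0.5454     0.01931       6.463       3.212
  solve Keq expr → x = 0.8736; check Q = 9734

Q₀ = 1.0966e-04; Q < K (proceeds forward)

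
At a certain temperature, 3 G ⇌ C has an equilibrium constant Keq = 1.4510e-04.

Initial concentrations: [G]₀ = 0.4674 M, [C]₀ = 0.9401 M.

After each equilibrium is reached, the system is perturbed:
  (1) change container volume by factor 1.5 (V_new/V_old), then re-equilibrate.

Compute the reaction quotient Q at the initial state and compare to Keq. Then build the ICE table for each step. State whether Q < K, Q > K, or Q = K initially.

Q₀ = 9.207; Q > K (proceeds reverse)

Q₀ = 9.207 vs Keq = 1.4510e-04 ⇒ Q>K, reverse
Step 1:
                  G         C
  Initial    0.4674    0.9401
  Change      2.805    -0.935
  Equil       3.272  0.005085
  solve Keq expr → x = -0.935; check Q = 1.4510e-04
Then change container volume by factor 1.5 (V_new/V_old).
Step 2:
                  G         C
  Initial     2.182   0.00339
  Change   0.005615 -0.001872
  Equil       2.187  0.001518
  solve Keq expr → x = -0.001872; check Q = 1.4510e-04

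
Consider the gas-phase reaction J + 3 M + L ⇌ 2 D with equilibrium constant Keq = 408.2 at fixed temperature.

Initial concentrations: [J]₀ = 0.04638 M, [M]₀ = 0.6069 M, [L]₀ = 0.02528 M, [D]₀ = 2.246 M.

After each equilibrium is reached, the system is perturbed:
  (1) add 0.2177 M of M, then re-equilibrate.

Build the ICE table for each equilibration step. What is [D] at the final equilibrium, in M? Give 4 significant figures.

[D]_eq = 2.114 M

Q₀ = 1.9247e+04 vs Keq = 408.2 ⇒ Q>K, reverse
Step 1:
                   J          M          L          D
  I          0.04638     0.6069    0.02528      2.246
  C          0.08951     0.2685    0.08951     -0.179
  E           0.1359     0.8754     0.1148      2.067
  solve Keq expr → x = -0.08951; check Q = 408.2
Then add 0.2177 M of M.
Step 2:
                   J          M          L          D
  I           0.1359      1.093     0.1148      2.067
  C         -0.02358   -0.07073   -0.02358    0.04715
  E           0.1123      1.022    0.09122      2.114
  solve Keq expr → x = 0.02358; check Q = 408.2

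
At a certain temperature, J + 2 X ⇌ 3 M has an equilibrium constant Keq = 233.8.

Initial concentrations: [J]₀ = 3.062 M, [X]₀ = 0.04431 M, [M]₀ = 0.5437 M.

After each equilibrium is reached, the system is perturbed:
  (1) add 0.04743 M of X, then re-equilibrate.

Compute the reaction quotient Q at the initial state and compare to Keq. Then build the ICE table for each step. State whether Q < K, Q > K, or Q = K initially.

Q₀ = 26.73; Q < K (proceeds forward)

Q₀ = 26.73 vs Keq = 233.8 ⇒ Q<K, forward
Step 1:
                    J           X           M
  I             3.062     0.04431      0.5437
  C          -0.01377    -0.02755     0.04132
  E             3.048     0.01676       0.585
  solve Keq expr → x = 0.01377; check Q = 233.8
Then add 0.04743 M of X.
Step 2:
                    J           X           M
  I             3.048     0.06419       0.585
  C          -0.02221    -0.04441     0.06662
  E             3.026     0.01978      0.6516
  solve Keq expr → x = 0.02221; check Q = 233.8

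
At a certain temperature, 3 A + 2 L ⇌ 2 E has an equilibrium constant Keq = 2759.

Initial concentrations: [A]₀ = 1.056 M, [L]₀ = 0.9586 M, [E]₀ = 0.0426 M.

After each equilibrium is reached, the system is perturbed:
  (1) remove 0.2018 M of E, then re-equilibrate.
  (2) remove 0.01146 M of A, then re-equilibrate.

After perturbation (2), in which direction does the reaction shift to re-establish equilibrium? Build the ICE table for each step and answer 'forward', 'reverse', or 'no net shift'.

Q₀ = 0.001677 vs Keq = 2759 ⇒ Q<K, forward
Step 1:
                  A         L         E
  init        1.056    0.9586    0.0426
  Δ         -0.9418   -0.6279    0.6279
  eq         0.1142    0.3307    0.6705
  solve Keq expr → x = 0.3139; check Q = 2759
Then remove 0.2018 M of E.
Step 2:
                  A         L         E
  init       0.1142    0.3307    0.4687
  Δ           -0.02  -0.01334   0.01334
  eq         0.0942    0.3174     0.482
  solve Keq expr → x = 0.006668; check Q = 2759
Then remove 0.01146 M of A.
Step 3:
                  A         L         E
  init      0.08274    0.3174     0.482
  Δ        0.009427  0.006285 -0.006285
  eq        0.09217    0.3237    0.4757
  solve Keq expr → x = -0.003142; check Q = 2759

Direction: reverse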